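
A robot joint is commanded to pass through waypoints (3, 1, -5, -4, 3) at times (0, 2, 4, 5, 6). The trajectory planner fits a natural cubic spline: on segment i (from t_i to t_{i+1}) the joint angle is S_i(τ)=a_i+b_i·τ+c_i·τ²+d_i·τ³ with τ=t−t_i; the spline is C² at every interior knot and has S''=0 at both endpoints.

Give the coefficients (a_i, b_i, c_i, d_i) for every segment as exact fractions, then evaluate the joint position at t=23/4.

Δ: Δ0=-1, Δ1=-3, Δ2=1, Δ3=7
row 1: diag=8, rhs=-12; c'=1/4, d'=-3/2
row 2: denom=6−2·1/4=11/2; d'=(24−2·-3/2)/(11/2)=54/11
row 3: denom=4−1·2/11=42/11; d'=(36−1·54/11)/(42/11)=57/7
back: M3=57/7
back: M2=54/11−2/11·57/7=24/7
back: M1=-3/2−1/4·24/7=-33/14
M: M0=0, M1=-33/14, M2=24/7, M3=57/7, M4=0
seg 0: a=3, c=M0/2=0, d=(M1−M0)/(6·2)=-11/56, b=Δ0−h0·(2M0+M1)/6=-3/14
seg 1: a=1, c=M1/2=-33/28, d=(M2−M1)/(6·2)=27/56, b=Δ1−h1·(2M1+M2)/6=-18/7
seg 2: a=-5, c=M2/2=12/7, d=(M3−M2)/(6·1)=11/14, b=Δ2−h2·(2M2+M3)/6=-3/2
seg 3: a=-4, c=M3/2=57/14, d=(M4−M3)/(6·1)=-19/14, b=Δ3−h3·(2M3+M4)/6=30/7
t_q=23/4 → seg 3, τ=3/4; S=-4+30/7·τ+57/14·τ²+-19/14·τ³=835/896

  seg 0: a=3 b=-3/14 c=0 d=-11/56
  seg 1: a=1 b=-18/7 c=-33/28 d=27/56
  seg 2: a=-5 b=-3/2 c=12/7 d=11/14
  seg 3: a=-4 b=30/7 c=57/14 d=-19/14
S(23/4) = 835/896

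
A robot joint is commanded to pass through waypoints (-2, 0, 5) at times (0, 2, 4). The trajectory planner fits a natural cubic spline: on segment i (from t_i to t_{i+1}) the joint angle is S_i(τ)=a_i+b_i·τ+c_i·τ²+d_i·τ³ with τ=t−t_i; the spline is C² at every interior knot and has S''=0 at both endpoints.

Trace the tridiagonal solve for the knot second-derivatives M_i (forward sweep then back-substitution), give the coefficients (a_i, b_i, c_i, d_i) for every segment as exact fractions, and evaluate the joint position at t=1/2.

  seg 0: a=-2 b=5/8 c=0 d=3/32
  seg 1: a=0 b=7/4 c=9/16 d=-3/32
S(1/2) = -429/256

Δ: Δ0=1, Δ1=5/2
row 1: diag=8, rhs=9; c'=1/4, d'=9/8
back: M1=9/8
M: M0=0, M1=9/8, M2=0
seg 0: a=-2, c=M0/2=0, d=(M1−M0)/(6·2)=3/32, b=Δ0−h0·(2M0+M1)/6=5/8
seg 1: a=0, c=M1/2=9/16, d=(M2−M1)/(6·2)=-3/32, b=Δ1−h1·(2M1+M2)/6=7/4
t_q=1/2 → seg 0, τ=1/2; S=-2+5/8·τ+0·τ²+3/32·τ³=-429/256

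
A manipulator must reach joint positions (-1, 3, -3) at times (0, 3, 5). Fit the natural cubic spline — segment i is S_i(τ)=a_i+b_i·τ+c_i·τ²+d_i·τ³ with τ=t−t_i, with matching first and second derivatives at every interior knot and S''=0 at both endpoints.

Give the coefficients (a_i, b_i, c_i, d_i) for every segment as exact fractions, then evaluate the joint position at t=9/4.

Δ: Δ0=4/3, Δ1=-3
row 1: diag=10, rhs=-26; c'=1/5, d'=-13/5
back: M1=-13/5
M: M0=0, M1=-13/5, M2=0
seg 0: a=-1, c=M0/2=0, d=(M1−M0)/(6·3)=-13/90, b=Δ0−h0·(2M0+M1)/6=79/30
seg 1: a=3, c=M1/2=-13/10, d=(M2−M1)/(6·2)=13/60, b=Δ1−h1·(2M1+M2)/6=-19/15
t_q=9/4 → seg 0, τ=9/4; S=-1+79/30·τ+0·τ²+-13/90·τ³=2099/640

  seg 0: a=-1 b=79/30 c=0 d=-13/90
  seg 1: a=3 b=-19/15 c=-13/10 d=13/60
S(9/4) = 2099/640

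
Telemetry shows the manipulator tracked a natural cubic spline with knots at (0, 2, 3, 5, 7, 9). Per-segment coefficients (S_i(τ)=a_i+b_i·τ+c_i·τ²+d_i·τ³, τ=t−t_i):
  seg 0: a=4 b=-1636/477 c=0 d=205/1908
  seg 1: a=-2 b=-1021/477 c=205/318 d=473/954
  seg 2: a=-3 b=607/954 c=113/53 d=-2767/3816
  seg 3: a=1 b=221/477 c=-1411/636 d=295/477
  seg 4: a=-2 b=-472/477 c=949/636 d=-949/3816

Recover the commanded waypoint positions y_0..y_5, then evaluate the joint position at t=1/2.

y_0 = S_0(0) = a_0 = 4
y_1 = S_1(0) = a_1 = -2
y_2 = S_2(0) = a_2 = -3
y_3 = S_3(0) = a_3 = 1
y_4 = S_4(0) = a_4 = -2
y_5 = S_4(2) = 0
t_q=1/2 is in segment 0 (τ=1/2); S_0(τ)=11695/5088

y_0=4 y_1=-2 y_2=-3 y_3=1 y_4=-2 y_5=0
S(1/2) = 11695/5088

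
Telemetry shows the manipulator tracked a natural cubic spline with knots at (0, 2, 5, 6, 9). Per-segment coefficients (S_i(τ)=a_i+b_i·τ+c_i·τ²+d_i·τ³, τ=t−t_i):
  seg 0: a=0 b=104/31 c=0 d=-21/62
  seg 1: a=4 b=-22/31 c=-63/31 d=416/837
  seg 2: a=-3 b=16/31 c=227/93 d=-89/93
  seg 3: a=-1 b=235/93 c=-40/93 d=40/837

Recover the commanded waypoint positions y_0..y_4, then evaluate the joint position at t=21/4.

y_0 = S_0(0) = a_0 = 0
y_1 = S_1(0) = a_1 = 4
y_2 = S_2(0) = a_2 = -3
y_3 = S_3(0) = a_3 = -1
y_4 = S_3(3) = 4
t_q=21/4 is in segment 2 (τ=1/4); S_2(τ)=-5423/1984

y_0=0 y_1=4 y_2=-3 y_3=-1 y_4=4
S(21/4) = -5423/1984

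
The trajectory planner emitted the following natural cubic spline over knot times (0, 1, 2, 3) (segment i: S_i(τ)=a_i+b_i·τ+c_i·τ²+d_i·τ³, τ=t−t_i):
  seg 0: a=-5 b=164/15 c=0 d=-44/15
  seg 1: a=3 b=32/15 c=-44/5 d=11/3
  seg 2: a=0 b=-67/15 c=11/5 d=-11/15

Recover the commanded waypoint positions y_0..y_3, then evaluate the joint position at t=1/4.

y_0=-5 y_1=3 y_2=0 y_3=-3
S(1/4) = -37/16

y_0 = S_0(0) = a_0 = -5
y_1 = S_1(0) = a_1 = 3
y_2 = S_2(0) = a_2 = 0
y_3 = S_2(1) = -3
t_q=1/4 is in segment 0 (τ=1/4); S_0(τ)=-37/16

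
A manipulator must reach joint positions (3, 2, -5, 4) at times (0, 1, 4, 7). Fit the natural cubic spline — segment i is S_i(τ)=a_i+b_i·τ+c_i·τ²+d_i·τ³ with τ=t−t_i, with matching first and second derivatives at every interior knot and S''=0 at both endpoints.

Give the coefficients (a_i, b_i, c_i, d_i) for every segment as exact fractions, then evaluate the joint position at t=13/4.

  seg 0: a=3 b=-55/87 c=0 d=-32/87
  seg 1: a=2 b=-151/87 c=-32/29 d=236/783
  seg 2: a=-5 b=-19/87 c=140/87 d=-140/783
S(13/4) = -1883/464

Δ: Δ0=-1, Δ1=-7/3, Δ2=3
row 1: diag=8, rhs=-8; c'=3/8, d'=-1
row 2: denom=12−3·3/8=87/8; d'=(32−3·-1)/(87/8)=280/87
back: M2=280/87
back: M1=-1−3/8·280/87=-64/29
M: M0=0, M1=-64/29, M2=280/87, M3=0
seg 0: a=3, c=M0/2=0, d=(M1−M0)/(6·1)=-32/87, b=Δ0−h0·(2M0+M1)/6=-55/87
seg 1: a=2, c=M1/2=-32/29, d=(M2−M1)/(6·3)=236/783, b=Δ1−h1·(2M1+M2)/6=-151/87
seg 2: a=-5, c=M2/2=140/87, d=(M3−M2)/(6·3)=-140/783, b=Δ2−h2·(2M2+M3)/6=-19/87
t_q=13/4 → seg 1, τ=9/4; S=2+-151/87·τ+-32/29·τ²+236/783·τ³=-1883/464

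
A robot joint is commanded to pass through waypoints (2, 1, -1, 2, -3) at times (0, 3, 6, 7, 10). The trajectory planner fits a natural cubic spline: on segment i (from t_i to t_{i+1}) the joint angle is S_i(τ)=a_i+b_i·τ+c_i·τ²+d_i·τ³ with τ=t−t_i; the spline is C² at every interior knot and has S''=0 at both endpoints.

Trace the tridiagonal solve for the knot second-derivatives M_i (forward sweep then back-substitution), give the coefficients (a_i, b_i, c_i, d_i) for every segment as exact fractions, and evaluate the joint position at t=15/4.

  seg 0: a=2 b=47/228 c=0 d=-41/684
  seg 1: a=1 b=-161/114 c=-41/76 d=539/2052
  seg 2: a=-1 b=557/228 c=104/57 d=-289/228
  seg 3: a=2 b=87/38 c=-451/228 d=451/2052
S(15/4) = -1225/4864

Δ: Δ0=-1/3, Δ1=-2/3, Δ2=3, Δ3=-5/3
row 1: diag=12, rhs=-2; c'=1/4, d'=-1/6
row 2: denom=8−3·1/4=29/4; d'=(22−3·-1/6)/(29/4)=90/29
row 3: denom=8−1·4/29=228/29; d'=(-28−1·90/29)/(228/29)=-451/114
back: M3=-451/114
back: M2=90/29−4/29·-451/114=208/57
back: M1=-1/6−1/4·208/57=-41/38
M: M0=0, M1=-41/38, M2=208/57, M3=-451/114, M4=0
seg 0: a=2, c=M0/2=0, d=(M1−M0)/(6·3)=-41/684, b=Δ0−h0·(2M0+M1)/6=47/228
seg 1: a=1, c=M1/2=-41/76, d=(M2−M1)/(6·3)=539/2052, b=Δ1−h1·(2M1+M2)/6=-161/114
seg 2: a=-1, c=M2/2=104/57, d=(M3−M2)/(6·1)=-289/228, b=Δ2−h2·(2M2+M3)/6=557/228
seg 3: a=2, c=M3/2=-451/228, d=(M4−M3)/(6·3)=451/2052, b=Δ3−h3·(2M3+M4)/6=87/38
t_q=15/4 → seg 1, τ=3/4; S=1+-161/114·τ+-41/76·τ²+539/2052·τ³=-1225/4864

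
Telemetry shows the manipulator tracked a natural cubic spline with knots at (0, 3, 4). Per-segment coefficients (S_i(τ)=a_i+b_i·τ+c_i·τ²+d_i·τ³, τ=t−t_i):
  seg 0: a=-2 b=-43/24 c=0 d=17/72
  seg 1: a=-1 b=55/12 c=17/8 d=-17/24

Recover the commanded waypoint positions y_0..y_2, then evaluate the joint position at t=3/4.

y_0 = S_0(0) = a_0 = -2
y_1 = S_1(0) = a_1 = -1
y_2 = S_1(1) = 5
t_q=3/4 is in segment 0 (τ=3/4); S_0(τ)=-1661/512

y_0=-2 y_1=-1 y_2=5
S(3/4) = -1661/512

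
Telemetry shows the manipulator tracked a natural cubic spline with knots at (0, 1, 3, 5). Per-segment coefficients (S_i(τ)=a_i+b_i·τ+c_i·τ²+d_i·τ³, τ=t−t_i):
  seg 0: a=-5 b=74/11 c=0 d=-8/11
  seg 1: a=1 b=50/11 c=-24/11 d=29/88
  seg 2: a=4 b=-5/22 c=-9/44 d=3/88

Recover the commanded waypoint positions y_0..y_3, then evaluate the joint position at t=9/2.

y_0=-5 y_1=1 y_2=4 y_3=3
S(9/2) = 2333/704

y_0 = S_0(0) = a_0 = -5
y_1 = S_1(0) = a_1 = 1
y_2 = S_2(0) = a_2 = 4
y_3 = S_2(2) = 3
t_q=9/2 is in segment 2 (τ=3/2); S_2(τ)=2333/704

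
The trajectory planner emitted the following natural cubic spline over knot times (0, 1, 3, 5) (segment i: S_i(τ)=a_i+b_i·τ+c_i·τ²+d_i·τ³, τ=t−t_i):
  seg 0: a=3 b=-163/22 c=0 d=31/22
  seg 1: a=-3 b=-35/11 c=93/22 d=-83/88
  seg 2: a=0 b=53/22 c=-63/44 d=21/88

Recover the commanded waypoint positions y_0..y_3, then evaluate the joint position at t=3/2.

y_0 = S_0(0) = a_0 = 3
y_1 = S_1(0) = a_1 = -3
y_2 = S_2(0) = a_2 = 0
y_3 = S_2(2) = 1
t_q=3/2 is in segment 1 (τ=1/2); S_1(τ)=-2571/704

y_0=3 y_1=-3 y_2=0 y_3=1
S(3/2) = -2571/704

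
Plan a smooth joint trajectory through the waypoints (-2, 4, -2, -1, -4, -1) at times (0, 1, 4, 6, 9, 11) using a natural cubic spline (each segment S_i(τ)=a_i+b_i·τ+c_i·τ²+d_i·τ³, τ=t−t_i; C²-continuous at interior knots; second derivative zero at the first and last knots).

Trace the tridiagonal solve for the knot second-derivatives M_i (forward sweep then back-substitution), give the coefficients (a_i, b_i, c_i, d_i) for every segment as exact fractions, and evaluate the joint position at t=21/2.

  seg 0: a=-2 b=29749/4094 c=0 d=-5185/4094
  seg 1: a=4 b=7097/2047 c=-15555/4094 d=24283/36846
  seg 2: a=-2 b=-6287/4094 c=4364/2047 d=-4561/8188
  seg 3: a=-1 b=1259/4094 c=-4955/4094 d=4756/18423
  seg 4: a=-4 b=65/4094 c=4557/4094 d=-1519/8188
S(21/2) = -137417/65504

Δ: Δ0=6, Δ1=-2, Δ2=1/2, Δ3=-1, Δ4=3/2
row 1: diag=8, rhs=-48; c'=3/8, d'=-6
row 2: denom=10−3·3/8=71/8; d'=(15−3·-6)/(71/8)=264/71
row 3: denom=10−2·16/71=678/71; d'=(-9−2·264/71)/(678/71)=-389/226
row 4: denom=10−3·71/226=2047/226; d'=(15−3·-389/226)/(2047/226)=4557/2047
back: M4=4557/2047
back: M3=-389/226−71/226·4557/2047=-4955/2047
back: M2=264/71−16/71·-4955/2047=8728/2047
back: M1=-6−3/8·8728/2047=-15555/2047
M: M0=0, M1=-15555/2047, M2=8728/2047, M3=-4955/2047, M4=4557/2047, M5=0
seg 0: a=-2, c=M0/2=0, d=(M1−M0)/(6·1)=-5185/4094, b=Δ0−h0·(2M0+M1)/6=29749/4094
seg 1: a=4, c=M1/2=-15555/4094, d=(M2−M1)/(6·3)=24283/36846, b=Δ1−h1·(2M1+M2)/6=7097/2047
seg 2: a=-2, c=M2/2=4364/2047, d=(M3−M2)/(6·2)=-4561/8188, b=Δ2−h2·(2M2+M3)/6=-6287/4094
seg 3: a=-1, c=M3/2=-4955/4094, d=(M4−M3)/(6·3)=4756/18423, b=Δ3−h3·(2M3+M4)/6=1259/4094
seg 4: a=-4, c=M4/2=4557/4094, d=(M5−M4)/(6·2)=-1519/8188, b=Δ4−h4·(2M4+M5)/6=65/4094
t_q=21/2 → seg 4, τ=3/2; S=-4+65/4094·τ+4557/4094·τ²+-1519/8188·τ³=-137417/65504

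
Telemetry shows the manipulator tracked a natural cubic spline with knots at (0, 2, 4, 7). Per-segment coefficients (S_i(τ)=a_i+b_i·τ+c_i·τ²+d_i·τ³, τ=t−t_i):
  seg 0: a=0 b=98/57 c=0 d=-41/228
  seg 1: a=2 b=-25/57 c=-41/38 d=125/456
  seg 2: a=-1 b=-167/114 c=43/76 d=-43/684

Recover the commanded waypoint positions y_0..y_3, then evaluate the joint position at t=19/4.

y_0 = S_0(0) = a_0 = 0
y_1 = S_1(0) = a_1 = 2
y_2 = S_2(0) = a_2 = -1
y_3 = S_2(3) = -2
t_q=19/4 is in segment 2 (τ=3/4); S_2(τ)=-8789/4864

y_0=0 y_1=2 y_2=-1 y_3=-2
S(19/4) = -8789/4864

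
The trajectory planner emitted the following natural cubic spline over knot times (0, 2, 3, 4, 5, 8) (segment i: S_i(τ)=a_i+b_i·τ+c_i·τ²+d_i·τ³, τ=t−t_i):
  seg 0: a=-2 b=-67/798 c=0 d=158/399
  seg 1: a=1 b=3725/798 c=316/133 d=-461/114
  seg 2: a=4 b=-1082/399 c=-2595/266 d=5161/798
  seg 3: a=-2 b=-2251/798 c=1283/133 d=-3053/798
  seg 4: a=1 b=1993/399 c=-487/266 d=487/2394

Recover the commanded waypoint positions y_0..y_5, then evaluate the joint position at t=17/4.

y_0 = S_0(0) = a_0 = -2
y_1 = S_1(0) = a_1 = 1
y_2 = S_2(0) = a_2 = 4
y_3 = S_3(0) = a_3 = -2
y_4 = S_4(0) = a_4 = 1
y_5 = S_4(3) = 5
t_q=17/4 is in segment 3 (τ=1/4); S_3(τ)=-36807/17024

y_0=-2 y_1=1 y_2=4 y_3=-2 y_4=1 y_5=5
S(17/4) = -36807/17024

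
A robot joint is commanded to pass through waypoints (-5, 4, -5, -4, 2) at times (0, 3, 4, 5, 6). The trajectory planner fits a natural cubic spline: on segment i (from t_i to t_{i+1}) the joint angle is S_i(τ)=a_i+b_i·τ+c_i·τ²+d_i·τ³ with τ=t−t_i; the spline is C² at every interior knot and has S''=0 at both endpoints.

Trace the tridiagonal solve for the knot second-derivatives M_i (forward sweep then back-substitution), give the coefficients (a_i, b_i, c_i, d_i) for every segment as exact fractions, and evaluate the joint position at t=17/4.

  seg 0: a=-5 b=993/116 c=0 d=-215/348
  seg 1: a=4 b=-471/58 c=-645/116 d=543/116
  seg 2: a=-5 b=-603/116 c=246/29 d=-265/116
  seg 3: a=-4 b=285/58 c=189/116 d=-63/116
S(17/4) = -43097/7424

Δ: Δ0=3, Δ1=-9, Δ2=1, Δ3=6
row 1: diag=8, rhs=-72; c'=1/8, d'=-9
row 2: denom=4−1·1/8=31/8; d'=(60−1·-9)/(31/8)=552/31
row 3: denom=4−1·8/31=116/31; d'=(30−1·552/31)/(116/31)=189/58
back: M3=189/58
back: M2=552/31−8/31·189/58=492/29
back: M1=-9−1/8·492/29=-645/58
M: M0=0, M1=-645/58, M2=492/29, M3=189/58, M4=0
seg 0: a=-5, c=M0/2=0, d=(M1−M0)/(6·3)=-215/348, b=Δ0−h0·(2M0+M1)/6=993/116
seg 1: a=4, c=M1/2=-645/116, d=(M2−M1)/(6·1)=543/116, b=Δ1−h1·(2M1+M2)/6=-471/58
seg 2: a=-5, c=M2/2=246/29, d=(M3−M2)/(6·1)=-265/116, b=Δ2−h2·(2M2+M3)/6=-603/116
seg 3: a=-4, c=M3/2=189/116, d=(M4−M3)/(6·1)=-63/116, b=Δ3−h3·(2M3+M4)/6=285/58
t_q=17/4 → seg 2, τ=1/4; S=-5+-603/116·τ+246/29·τ²+-265/116·τ³=-43097/7424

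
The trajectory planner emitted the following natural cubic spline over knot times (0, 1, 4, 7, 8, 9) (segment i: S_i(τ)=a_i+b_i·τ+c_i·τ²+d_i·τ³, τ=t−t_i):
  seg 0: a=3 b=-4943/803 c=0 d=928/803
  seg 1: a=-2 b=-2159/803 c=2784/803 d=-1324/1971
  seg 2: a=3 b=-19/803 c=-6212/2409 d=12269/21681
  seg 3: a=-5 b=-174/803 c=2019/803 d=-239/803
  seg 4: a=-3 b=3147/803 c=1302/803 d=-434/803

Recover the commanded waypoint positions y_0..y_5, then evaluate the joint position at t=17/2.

y_0=3 y_1=-2 y_2=3 y_3=-5 y_4=-3 y_5=2
S(17/2) = -2257/3212

y_0 = S_0(0) = a_0 = 3
y_1 = S_1(0) = a_1 = -2
y_2 = S_2(0) = a_2 = 3
y_3 = S_3(0) = a_3 = -5
y_4 = S_4(0) = a_4 = -3
y_5 = S_4(1) = 2
t_q=17/2 is in segment 4 (τ=1/2); S_4(τ)=-2257/3212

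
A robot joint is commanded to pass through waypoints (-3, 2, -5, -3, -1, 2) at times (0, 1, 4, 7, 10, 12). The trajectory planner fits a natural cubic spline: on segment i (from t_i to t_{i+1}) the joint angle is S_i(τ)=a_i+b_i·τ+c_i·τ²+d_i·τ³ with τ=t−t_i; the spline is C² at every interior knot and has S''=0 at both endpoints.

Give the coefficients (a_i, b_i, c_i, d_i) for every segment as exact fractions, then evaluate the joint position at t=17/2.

Δ: Δ0=5, Δ1=-7/3, Δ2=2/3, Δ3=2/3, Δ4=3/2
row 1: diag=8, rhs=-44; c'=3/8, d'=-11/2
row 2: denom=12−3·3/8=87/8; d'=(18−3·-11/2)/(87/8)=92/29
row 3: denom=12−3·8/29=324/29; d'=(0−3·92/29)/(324/29)=-23/27
row 4: denom=10−3·29/108=331/36; d'=(5−3·-23/27)/(331/36)=272/331
back: M4=272/331
back: M3=-23/27−29/108·272/331=-355/331
back: M2=92/29−8/29·-355/331=1148/331
back: M1=-11/2−3/8·1148/331=-2251/331
M: M0=0, M1=-2251/331, M2=1148/331, M3=-355/331, M4=272/331, M5=0
seg 0: a=-3, c=M0/2=0, d=(M1−M0)/(6·1)=-2251/1986, b=Δ0−h0·(2M0+M1)/6=12181/1986
seg 1: a=2, c=M1/2=-2251/662, d=(M2−M1)/(6·3)=1133/1986, b=Δ1−h1·(2M1+M2)/6=2714/993
seg 2: a=-5, c=M2/2=574/331, d=(M3−M2)/(6·3)=-167/662, b=Δ2−h2·(2M2+M3)/6=-4499/1986
seg 3: a=-3, c=M3/2=-355/662, d=(M4−M3)/(6·3)=209/1986, b=Δ3−h3·(2M3+M4)/6=1319/993
seg 4: a=-1, c=M4/2=136/331, d=(M5−M4)/(6·2)=-68/993, b=Δ4−h4·(2M4+M5)/6=1891/1986
t_q=17/2 → seg 3, τ=3/2; S=-3+1319/993·τ+-355/662·τ²+209/1986·τ³=-9845/5296

  seg 0: a=-3 b=12181/1986 c=0 d=-2251/1986
  seg 1: a=2 b=2714/993 c=-2251/662 d=1133/1986
  seg 2: a=-5 b=-4499/1986 c=574/331 d=-167/662
  seg 3: a=-3 b=1319/993 c=-355/662 d=209/1986
  seg 4: a=-1 b=1891/1986 c=136/331 d=-68/993
S(17/2) = -9845/5296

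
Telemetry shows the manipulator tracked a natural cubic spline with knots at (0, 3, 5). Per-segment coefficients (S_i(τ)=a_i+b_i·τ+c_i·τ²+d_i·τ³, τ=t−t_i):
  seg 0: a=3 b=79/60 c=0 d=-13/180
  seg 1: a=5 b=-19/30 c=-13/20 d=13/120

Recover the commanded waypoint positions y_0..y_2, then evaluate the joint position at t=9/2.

y_0 = S_0(0) = a_0 = 3
y_1 = S_1(0) = a_1 = 5
y_2 = S_1(2) = 2
t_q=9/2 is in segment 1 (τ=3/2); S_1(τ)=189/64

y_0=3 y_1=5 y_2=2
S(9/2) = 189/64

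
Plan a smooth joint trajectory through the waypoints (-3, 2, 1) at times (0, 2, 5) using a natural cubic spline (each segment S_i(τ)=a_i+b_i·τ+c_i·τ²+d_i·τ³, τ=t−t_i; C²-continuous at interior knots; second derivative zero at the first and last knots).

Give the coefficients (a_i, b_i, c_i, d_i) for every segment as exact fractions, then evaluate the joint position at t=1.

  seg 0: a=-3 b=46/15 c=0 d=-17/120
  seg 1: a=2 b=41/30 c=-17/20 d=17/180
S(1) = -3/40

Δ: Δ0=5/2, Δ1=-1/3
row 1: diag=10, rhs=-17; c'=3/10, d'=-17/10
back: M1=-17/10
M: M0=0, M1=-17/10, M2=0
seg 0: a=-3, c=M0/2=0, d=(M1−M0)/(6·2)=-17/120, b=Δ0−h0·(2M0+M1)/6=46/15
seg 1: a=2, c=M1/2=-17/20, d=(M2−M1)/(6·3)=17/180, b=Δ1−h1·(2M1+M2)/6=41/30
t_q=1 → seg 0, τ=1; S=-3+46/15·τ+0·τ²+-17/120·τ³=-3/40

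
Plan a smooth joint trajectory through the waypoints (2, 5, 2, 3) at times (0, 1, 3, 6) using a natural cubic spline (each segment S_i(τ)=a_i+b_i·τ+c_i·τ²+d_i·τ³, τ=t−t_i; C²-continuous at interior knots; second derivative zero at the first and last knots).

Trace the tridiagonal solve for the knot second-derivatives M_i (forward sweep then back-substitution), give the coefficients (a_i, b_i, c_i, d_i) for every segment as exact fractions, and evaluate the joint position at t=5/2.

Δ: Δ0=3, Δ1=-3/2, Δ2=1/3
row 1: diag=6, rhs=-27; c'=1/3, d'=-9/2
row 2: denom=10−2·1/3=28/3; d'=(11−2·-9/2)/(28/3)=15/7
back: M2=15/7
back: M1=-9/2−1/3·15/7=-73/14
M: M0=0, M1=-73/14, M2=15/7, M3=0
seg 0: a=2, c=M0/2=0, d=(M1−M0)/(6·1)=-73/84, b=Δ0−h0·(2M0+M1)/6=325/84
seg 1: a=5, c=M1/2=-73/28, d=(M2−M1)/(6·2)=103/168, b=Δ1−h1·(2M1+M2)/6=53/42
seg 2: a=2, c=M2/2=15/14, d=(M3−M2)/(6·3)=-5/42, b=Δ2−h2·(2M2+M3)/6=-38/21
t_q=5/2 → seg 1, τ=3/2; S=5+53/42·τ+-73/28·τ²+103/168·τ³=1387/448

  seg 0: a=2 b=325/84 c=0 d=-73/84
  seg 1: a=5 b=53/42 c=-73/28 d=103/168
  seg 2: a=2 b=-38/21 c=15/14 d=-5/42
S(5/2) = 1387/448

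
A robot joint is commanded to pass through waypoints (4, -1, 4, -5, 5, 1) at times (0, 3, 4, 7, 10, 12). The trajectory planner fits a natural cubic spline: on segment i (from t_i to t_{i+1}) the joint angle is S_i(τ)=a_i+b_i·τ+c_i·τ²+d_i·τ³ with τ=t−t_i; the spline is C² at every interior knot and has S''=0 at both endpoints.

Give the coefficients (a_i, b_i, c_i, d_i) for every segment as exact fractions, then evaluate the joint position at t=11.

Δ: Δ0=-5/3, Δ1=5, Δ2=-3, Δ3=10/3, Δ4=-2
row 1: diag=8, rhs=40; c'=1/8, d'=5
row 2: denom=8−1·1/8=63/8; d'=(-48−1·5)/(63/8)=-424/63
row 3: denom=12−3·8/21=76/7; d'=(38−3·-424/63)/(76/7)=611/114
row 4: denom=10−3·21/76=697/76; d'=(-32−3·611/114)/(697/76)=-3654/697
back: M4=-3654/697
back: M3=611/114−21/76·-3654/697=14236/2091
back: M2=-424/63−8/21·14236/2091=-19496/2091
back: M1=5−1/8·-19496/2091=12892/2091
M: M0=0, M1=12892/2091, M2=-19496/2091, M3=14236/2091, M4=-3654/697, M5=0
seg 0: a=4, c=M0/2=0, d=(M1−M0)/(6·3)=6446/18819, b=Δ0−h0·(2M0+M1)/6=-9931/2091
seg 1: a=-1, c=M1/2=6446/2091, d=(M2−M1)/(6·1)=-5398/2091, b=Δ1−h1·(2M1+M2)/6=9407/2091
seg 2: a=4, c=M2/2=-9748/2091, d=(M3−M2)/(6·3)=1874/2091, b=Δ2−h2·(2M2+M3)/6=2035/697
seg 3: a=-5, c=M3/2=7118/2091, d=(M4−M3)/(6·3)=-12599/18819, b=Δ3−h3·(2M3+M4)/6=-35/41
seg 4: a=5, c=M4/2=-1827/697, d=(M5−M4)/(6·2)=609/1394, b=Δ4−h4·(2M4+M5)/6=1042/697
t_q=11 → seg 4, τ=1; S=5+1042/697·τ+-1827/697·τ²+609/1394·τ³=6009/1394

  seg 0: a=4 b=-9931/2091 c=0 d=6446/18819
  seg 1: a=-1 b=9407/2091 c=6446/2091 d=-5398/2091
  seg 2: a=4 b=2035/697 c=-9748/2091 d=1874/2091
  seg 3: a=-5 b=-35/41 c=7118/2091 d=-12599/18819
  seg 4: a=5 b=1042/697 c=-1827/697 d=609/1394
S(11) = 6009/1394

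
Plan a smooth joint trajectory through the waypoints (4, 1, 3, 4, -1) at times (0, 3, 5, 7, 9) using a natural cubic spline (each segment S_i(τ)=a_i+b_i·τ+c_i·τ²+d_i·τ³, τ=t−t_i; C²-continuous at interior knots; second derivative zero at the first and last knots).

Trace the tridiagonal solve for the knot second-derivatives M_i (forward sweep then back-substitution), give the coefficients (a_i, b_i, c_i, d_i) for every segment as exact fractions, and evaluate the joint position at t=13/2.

Δ: Δ0=-1, Δ1=1, Δ2=1/2, Δ3=-5/2
row 1: diag=10, rhs=12; c'=1/5, d'=6/5
row 2: denom=8−2·1/5=38/5; d'=(-3−2·6/5)/(38/5)=-27/38
row 3: denom=8−2·5/19=142/19; d'=(-18−2·-27/38)/(142/19)=-315/142
back: M3=-315/142
back: M2=-27/38−5/19·-315/142=-9/71
back: M1=6/5−1/5·-9/71=87/71
M: M0=0, M1=87/71, M2=-9/71, M3=-315/142, M4=0
seg 0: a=4, c=M0/2=0, d=(M1−M0)/(6·3)=29/426, b=Δ0−h0·(2M0+M1)/6=-229/142
seg 1: a=1, c=M1/2=87/142, d=(M2−M1)/(6·2)=-8/71, b=Δ1−h1·(2M1+M2)/6=16/71
seg 2: a=3, c=M2/2=-9/142, d=(M3−M2)/(6·2)=-99/568, b=Δ2−h2·(2M2+M3)/6=94/71
seg 3: a=4, c=M3/2=-315/284, d=(M4−M3)/(6·2)=105/568, b=Δ3−h3·(2M3+M4)/6=-145/142
t_q=13/2 → seg 2, τ=3/2; S=3+94/71·τ+-9/142·τ²+-99/568·τ³=19335/4544

  seg 0: a=4 b=-229/142 c=0 d=29/426
  seg 1: a=1 b=16/71 c=87/142 d=-8/71
  seg 2: a=3 b=94/71 c=-9/142 d=-99/568
  seg 3: a=4 b=-145/142 c=-315/284 d=105/568
S(13/2) = 19335/4544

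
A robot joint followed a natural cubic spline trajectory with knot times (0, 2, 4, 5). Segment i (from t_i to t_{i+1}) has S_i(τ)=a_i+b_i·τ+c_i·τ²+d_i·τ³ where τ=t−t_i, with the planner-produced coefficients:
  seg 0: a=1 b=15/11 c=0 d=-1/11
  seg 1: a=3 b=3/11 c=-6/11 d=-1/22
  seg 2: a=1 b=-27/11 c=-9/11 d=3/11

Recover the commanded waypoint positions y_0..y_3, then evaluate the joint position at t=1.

y_0 = S_0(0) = a_0 = 1
y_1 = S_1(0) = a_1 = 3
y_2 = S_2(0) = a_2 = 1
y_3 = S_2(1) = -2
t_q=1 is in segment 0 (τ=1); S_0(τ)=25/11

y_0=1 y_1=3 y_2=1 y_3=-2
S(1) = 25/11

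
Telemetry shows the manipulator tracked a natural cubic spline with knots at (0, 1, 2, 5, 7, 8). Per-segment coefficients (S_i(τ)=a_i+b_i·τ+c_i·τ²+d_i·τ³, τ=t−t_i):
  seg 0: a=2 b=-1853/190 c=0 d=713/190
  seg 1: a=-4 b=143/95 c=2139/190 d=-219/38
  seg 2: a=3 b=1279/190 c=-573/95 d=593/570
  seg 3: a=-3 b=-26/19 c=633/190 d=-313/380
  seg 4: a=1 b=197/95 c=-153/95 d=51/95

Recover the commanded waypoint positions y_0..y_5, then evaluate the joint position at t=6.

y_0=2 y_1=-4 y_2=3 y_3=-3 y_4=1 y_5=2
S(6) = -707/380

y_0 = S_0(0) = a_0 = 2
y_1 = S_1(0) = a_1 = -4
y_2 = S_2(0) = a_2 = 3
y_3 = S_3(0) = a_3 = -3
y_4 = S_4(0) = a_4 = 1
y_5 = S_4(1) = 2
t_q=6 is in segment 3 (τ=1); S_3(τ)=-707/380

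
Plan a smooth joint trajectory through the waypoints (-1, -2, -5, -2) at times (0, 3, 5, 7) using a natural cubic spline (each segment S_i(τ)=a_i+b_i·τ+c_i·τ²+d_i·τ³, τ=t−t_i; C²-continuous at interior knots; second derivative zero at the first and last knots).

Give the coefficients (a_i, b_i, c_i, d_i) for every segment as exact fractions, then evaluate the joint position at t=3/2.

  seg 0: a=-1 b=31/114 c=0 d=-23/342
  seg 1: a=-2 b=-88/57 c=-23/38 d=143/456
  seg 2: a=-5 b=-23/114 c=97/76 d=-97/456
S(3/2) = -249/304

Δ: Δ0=-1/3, Δ1=-3/2, Δ2=3/2
row 1: diag=10, rhs=-7; c'=1/5, d'=-7/10
row 2: denom=8−2·1/5=38/5; d'=(18−2·-7/10)/(38/5)=97/38
back: M2=97/38
back: M1=-7/10−1/5·97/38=-23/19
M: M0=0, M1=-23/19, M2=97/38, M3=0
seg 0: a=-1, c=M0/2=0, d=(M1−M0)/(6·3)=-23/342, b=Δ0−h0·(2M0+M1)/6=31/114
seg 1: a=-2, c=M1/2=-23/38, d=(M2−M1)/(6·2)=143/456, b=Δ1−h1·(2M1+M2)/6=-88/57
seg 2: a=-5, c=M2/2=97/76, d=(M3−M2)/(6·2)=-97/456, b=Δ2−h2·(2M2+M3)/6=-23/114
t_q=3/2 → seg 0, τ=3/2; S=-1+31/114·τ+0·τ²+-23/342·τ³=-249/304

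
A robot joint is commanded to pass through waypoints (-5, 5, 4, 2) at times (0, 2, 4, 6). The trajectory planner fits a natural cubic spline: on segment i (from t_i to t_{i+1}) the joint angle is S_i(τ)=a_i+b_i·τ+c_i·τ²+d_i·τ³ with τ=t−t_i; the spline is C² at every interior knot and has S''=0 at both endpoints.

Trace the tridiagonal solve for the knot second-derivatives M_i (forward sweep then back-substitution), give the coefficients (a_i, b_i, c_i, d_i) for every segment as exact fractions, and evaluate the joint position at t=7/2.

Δ: Δ0=5, Δ1=-1/2, Δ2=-1
row 1: diag=8, rhs=-33; c'=1/4, d'=-33/8
row 2: denom=8−2·1/4=15/2; d'=(-3−2·-33/8)/(15/2)=7/10
back: M2=7/10
back: M1=-33/8−1/4·7/10=-43/10
M: M0=0, M1=-43/10, M2=7/10, M3=0
seg 0: a=-5, c=M0/2=0, d=(M1−M0)/(6·2)=-43/120, b=Δ0−h0·(2M0+M1)/6=193/30
seg 1: a=5, c=M1/2=-43/20, d=(M2−M1)/(6·2)=5/12, b=Δ1−h1·(2M1+M2)/6=32/15
seg 2: a=4, c=M2/2=7/20, d=(M3−M2)/(6·2)=-7/120, b=Δ2−h2·(2M2+M3)/6=-22/15
t_q=7/2 → seg 1, τ=3/2; S=5+32/15·τ+-43/20·τ²+5/12·τ³=763/160

  seg 0: a=-5 b=193/30 c=0 d=-43/120
  seg 1: a=5 b=32/15 c=-43/20 d=5/12
  seg 2: a=4 b=-22/15 c=7/20 d=-7/120
S(7/2) = 763/160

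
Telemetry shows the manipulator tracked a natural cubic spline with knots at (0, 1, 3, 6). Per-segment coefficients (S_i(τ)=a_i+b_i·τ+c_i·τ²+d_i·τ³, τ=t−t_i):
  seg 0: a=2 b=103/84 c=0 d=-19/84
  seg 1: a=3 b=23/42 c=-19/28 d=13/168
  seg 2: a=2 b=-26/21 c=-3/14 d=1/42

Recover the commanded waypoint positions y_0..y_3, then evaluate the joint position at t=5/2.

y_0=2 y_1=3 y_2=2 y_3=-3
S(5/2) = 1145/448

y_0 = S_0(0) = a_0 = 2
y_1 = S_1(0) = a_1 = 3
y_2 = S_2(0) = a_2 = 2
y_3 = S_2(3) = -3
t_q=5/2 is in segment 1 (τ=3/2); S_1(τ)=1145/448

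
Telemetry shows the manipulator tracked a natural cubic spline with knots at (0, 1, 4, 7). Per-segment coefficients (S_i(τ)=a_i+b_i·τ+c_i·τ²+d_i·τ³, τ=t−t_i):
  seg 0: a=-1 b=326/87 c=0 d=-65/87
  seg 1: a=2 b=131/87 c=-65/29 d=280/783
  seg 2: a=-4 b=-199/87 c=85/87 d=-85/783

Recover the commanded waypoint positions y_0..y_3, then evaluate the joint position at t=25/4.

y_0=-1 y_1=2 y_2=-4 y_3=-5
S(25/4) = -10091/1856

y_0 = S_0(0) = a_0 = -1
y_1 = S_1(0) = a_1 = 2
y_2 = S_2(0) = a_2 = -4
y_3 = S_2(3) = -5
t_q=25/4 is in segment 2 (τ=9/4); S_2(τ)=-10091/1856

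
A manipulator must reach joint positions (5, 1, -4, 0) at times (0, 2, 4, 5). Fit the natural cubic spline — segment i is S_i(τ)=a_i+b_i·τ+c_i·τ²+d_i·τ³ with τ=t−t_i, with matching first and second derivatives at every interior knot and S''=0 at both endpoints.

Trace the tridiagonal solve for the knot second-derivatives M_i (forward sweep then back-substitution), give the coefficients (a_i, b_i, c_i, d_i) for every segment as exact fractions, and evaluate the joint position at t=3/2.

Δ: Δ0=-2, Δ1=-5/2, Δ2=4
row 1: diag=8, rhs=-3; c'=1/4, d'=-3/8
row 2: denom=6−2·1/4=11/2; d'=(39−2·-3/8)/(11/2)=159/22
back: M2=159/22
back: M1=-3/8−1/4·159/22=-24/11
M: M0=0, M1=-24/11, M2=159/22, M3=0
seg 0: a=5, c=M0/2=0, d=(M1−M0)/(6·2)=-2/11, b=Δ0−h0·(2M0+M1)/6=-14/11
seg 1: a=1, c=M1/2=-12/11, d=(M2−M1)/(6·2)=69/88, b=Δ1−h1·(2M1+M2)/6=-38/11
seg 2: a=-4, c=M2/2=159/44, d=(M3−M2)/(6·1)=-53/44, b=Δ2−h2·(2M2+M3)/6=35/22
t_q=3/2 → seg 0, τ=3/2; S=5+-14/11·τ+0·τ²+-2/11·τ³=109/44

  seg 0: a=5 b=-14/11 c=0 d=-2/11
  seg 1: a=1 b=-38/11 c=-12/11 d=69/88
  seg 2: a=-4 b=35/22 c=159/44 d=-53/44
S(3/2) = 109/44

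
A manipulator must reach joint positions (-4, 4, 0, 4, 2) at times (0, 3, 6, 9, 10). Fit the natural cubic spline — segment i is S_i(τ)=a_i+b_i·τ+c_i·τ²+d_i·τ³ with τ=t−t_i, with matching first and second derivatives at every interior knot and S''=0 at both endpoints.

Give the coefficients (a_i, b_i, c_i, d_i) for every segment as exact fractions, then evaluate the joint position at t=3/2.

  seg 0: a=-4 b=653/162 c=0 d=-221/1458
  seg 1: a=4 b=-5/81 c=-221/162 d=457/1458
  seg 2: a=0 b=35/162 c=118/81 d=-527/1458
  seg 3: a=4 b=-65/81 c=-97/54 d=97/162
S(3/2) = 221/144

Δ: Δ0=8/3, Δ1=-4/3, Δ2=4/3, Δ3=-2
row 1: diag=12, rhs=-24; c'=1/4, d'=-2
row 2: denom=12−3·1/4=45/4; d'=(16−3·-2)/(45/4)=88/45
row 3: denom=8−3·4/15=36/5; d'=(-20−3·88/45)/(36/5)=-97/27
back: M3=-97/27
back: M2=88/45−4/15·-97/27=236/81
back: M1=-2−1/4·236/81=-221/81
M: M0=0, M1=-221/81, M2=236/81, M3=-97/27, M4=0
seg 0: a=-4, c=M0/2=0, d=(M1−M0)/(6·3)=-221/1458, b=Δ0−h0·(2M0+M1)/6=653/162
seg 1: a=4, c=M1/2=-221/162, d=(M2−M1)/(6·3)=457/1458, b=Δ1−h1·(2M1+M2)/6=-5/81
seg 2: a=0, c=M2/2=118/81, d=(M3−M2)/(6·3)=-527/1458, b=Δ2−h2·(2M2+M3)/6=35/162
seg 3: a=4, c=M3/2=-97/54, d=(M4−M3)/(6·1)=97/162, b=Δ3−h3·(2M3+M4)/6=-65/81
t_q=3/2 → seg 0, τ=3/2; S=-4+653/162·τ+0·τ²+-221/1458·τ³=221/144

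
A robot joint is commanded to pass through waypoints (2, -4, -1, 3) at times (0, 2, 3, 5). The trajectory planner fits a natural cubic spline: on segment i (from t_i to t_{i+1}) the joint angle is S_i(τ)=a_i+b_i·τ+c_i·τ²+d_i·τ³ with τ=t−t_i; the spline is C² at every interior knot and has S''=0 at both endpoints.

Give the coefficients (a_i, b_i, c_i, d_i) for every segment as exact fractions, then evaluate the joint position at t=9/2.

Δ: Δ0=-3, Δ1=3, Δ2=2
row 1: diag=6, rhs=36; c'=1/6, d'=6
row 2: denom=6−1·1/6=35/6; d'=(-6−1·6)/(35/6)=-72/35
back: M2=-72/35
back: M1=6−1/6·-72/35=222/35
M: M0=0, M1=222/35, M2=-72/35, M3=0
seg 0: a=2, c=M0/2=0, d=(M1−M0)/(6·2)=37/70, b=Δ0−h0·(2M0+M1)/6=-179/35
seg 1: a=-4, c=M1/2=111/35, d=(M2−M1)/(6·1)=-7/5, b=Δ1−h1·(2M1+M2)/6=43/35
seg 2: a=-1, c=M2/2=-36/35, d=(M3−M2)/(6·2)=6/35, b=Δ2−h2·(2M2+M3)/6=118/35
t_q=9/2 → seg 2, τ=3/2; S=-1+118/35·τ+-36/35·τ²+6/35·τ³=65/28

  seg 0: a=2 b=-179/35 c=0 d=37/70
  seg 1: a=-4 b=43/35 c=111/35 d=-7/5
  seg 2: a=-1 b=118/35 c=-36/35 d=6/35
S(9/2) = 65/28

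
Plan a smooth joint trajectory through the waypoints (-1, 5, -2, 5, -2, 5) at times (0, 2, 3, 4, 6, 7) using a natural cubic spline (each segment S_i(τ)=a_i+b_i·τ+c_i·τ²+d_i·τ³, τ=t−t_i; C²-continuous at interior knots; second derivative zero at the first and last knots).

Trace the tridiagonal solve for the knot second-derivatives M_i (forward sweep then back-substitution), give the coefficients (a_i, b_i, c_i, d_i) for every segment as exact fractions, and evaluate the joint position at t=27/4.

Δ: Δ0=3, Δ1=-7, Δ2=7, Δ3=-7/2, Δ4=7
row 1: diag=6, rhs=-60; c'=1/6, d'=-10
row 2: denom=4−1·1/6=23/6; d'=(84−1·-10)/(23/6)=564/23
row 3: denom=6−1·6/23=132/23; d'=(-63−1·564/23)/(132/23)=-61/4
row 4: denom=6−2·23/66=175/33; d'=(63−2·-61/4)/(175/33)=6171/350
back: M4=6171/350
back: M3=-61/4−23/66·6171/350=-3744/175
back: M2=564/23−6/23·-3744/175=5268/175
back: M1=-10−1/6·5268/175=-2628/175
M: M0=0, M1=-2628/175, M2=5268/175, M3=-3744/175, M4=6171/350, M5=0
seg 0: a=-1, c=M0/2=0, d=(M1−M0)/(6·2)=-219/175, b=Δ0−h0·(2M0+M1)/6=1401/175
seg 1: a=5, c=M1/2=-1314/175, d=(M2−M1)/(6·1)=188/25, b=Δ1−h1·(2M1+M2)/6=-1227/175
seg 2: a=-2, c=M2/2=2634/175, d=(M3−M2)/(6·1)=-1502/175, b=Δ2−h2·(2M2+M3)/6=93/175
seg 3: a=5, c=M3/2=-1872/175, d=(M4−M3)/(6·2)=4553/1400, b=Δ3−h3·(2M3+M4)/6=171/35
seg 4: a=-2, c=M4/2=6171/700, d=(M5−M4)/(6·1)=-2057/700, b=Δ4−h4·(2M4+M5)/6=393/350
t_q=27/4 → seg 4, τ=3/4; S=-2+393/350·τ+6171/700·τ²+-2057/700·τ³=22949/8960

  seg 0: a=-1 b=1401/175 c=0 d=-219/175
  seg 1: a=5 b=-1227/175 c=-1314/175 d=188/25
  seg 2: a=-2 b=93/175 c=2634/175 d=-1502/175
  seg 3: a=5 b=171/35 c=-1872/175 d=4553/1400
  seg 4: a=-2 b=393/350 c=6171/700 d=-2057/700
S(27/4) = 22949/8960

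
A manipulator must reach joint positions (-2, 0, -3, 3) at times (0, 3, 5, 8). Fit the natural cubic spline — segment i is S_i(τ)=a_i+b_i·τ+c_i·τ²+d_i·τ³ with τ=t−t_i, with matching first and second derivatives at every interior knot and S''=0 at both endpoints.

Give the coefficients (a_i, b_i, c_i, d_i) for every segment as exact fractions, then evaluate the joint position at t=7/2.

Δ: Δ0=2/3, Δ1=-3/2, Δ2=2
row 1: diag=10, rhs=-13; c'=1/5, d'=-13/10
row 2: denom=10−2·1/5=48/5; d'=(21−2·-13/10)/(48/5)=59/24
back: M2=59/24
back: M1=-13/10−1/5·59/24=-43/24
M: M0=0, M1=-43/24, M2=59/24, M3=0
seg 0: a=-2, c=M0/2=0, d=(M1−M0)/(6·3)=-43/432, b=Δ0−h0·(2M0+M1)/6=25/16
seg 1: a=0, c=M1/2=-43/48, d=(M2−M1)/(6·2)=17/48, b=Δ1−h1·(2M1+M2)/6=-9/8
seg 2: a=-3, c=M2/2=59/48, d=(M3−M2)/(6·3)=-59/432, b=Δ2−h2·(2M2+M3)/6=-11/24
t_q=7/2 → seg 1, τ=1/2; S=0+-9/8·τ+-43/48·τ²+17/48·τ³=-95/128

  seg 0: a=-2 b=25/16 c=0 d=-43/432
  seg 1: a=0 b=-9/8 c=-43/48 d=17/48
  seg 2: a=-3 b=-11/24 c=59/48 d=-59/432
S(7/2) = -95/128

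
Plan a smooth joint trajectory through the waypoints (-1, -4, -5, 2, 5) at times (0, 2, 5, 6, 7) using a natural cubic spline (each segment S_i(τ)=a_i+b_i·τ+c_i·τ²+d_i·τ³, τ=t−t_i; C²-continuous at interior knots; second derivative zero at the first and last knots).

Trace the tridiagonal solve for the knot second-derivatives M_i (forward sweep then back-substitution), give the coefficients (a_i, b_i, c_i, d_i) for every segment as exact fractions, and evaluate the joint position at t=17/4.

Δ: Δ0=-3/2, Δ1=-1/3, Δ2=7, Δ3=3
row 1: diag=10, rhs=7; c'=3/10, d'=7/10
row 2: denom=8−3·3/10=71/10; d'=(44−3·7/10)/(71/10)=419/71
row 3: denom=4−1·10/71=274/71; d'=(-24−1·419/71)/(274/71)=-2123/274
back: M3=-2123/274
back: M2=419/71−10/71·-2123/274=958/137
back: M1=7/10−3/10·958/137=-383/274
M: M0=0, M1=-383/274, M2=958/137, M3=-2123/274, M4=0
seg 0: a=-1, c=M0/2=0, d=(M1−M0)/(6·2)=-383/3288, b=Δ0−h0·(2M0+M1)/6=-425/411
seg 1: a=-4, c=M1/2=-383/548, d=(M2−M1)/(6·3)=2299/4932, b=Δ1−h1·(2M1+M2)/6=-1999/822
seg 2: a=-5, c=M2/2=479/137, d=(M3−M2)/(6·1)=-4039/1644, b=Δ2−h2·(2M2+M3)/6=9799/1644
seg 3: a=2, c=M3/2=-2123/548, d=(M4−M3)/(6·1)=2123/1644, b=Δ3−h3·(2M3+M4)/6=4589/822
t_q=17/4 → seg 1, τ=9/4; S=-4+-1999/822·τ+-383/548·τ²+2299/4932·τ³=-270065/35072

  seg 0: a=-1 b=-425/411 c=0 d=-383/3288
  seg 1: a=-4 b=-1999/822 c=-383/548 d=2299/4932
  seg 2: a=-5 b=9799/1644 c=479/137 d=-4039/1644
  seg 3: a=2 b=4589/822 c=-2123/548 d=2123/1644
S(17/4) = -270065/35072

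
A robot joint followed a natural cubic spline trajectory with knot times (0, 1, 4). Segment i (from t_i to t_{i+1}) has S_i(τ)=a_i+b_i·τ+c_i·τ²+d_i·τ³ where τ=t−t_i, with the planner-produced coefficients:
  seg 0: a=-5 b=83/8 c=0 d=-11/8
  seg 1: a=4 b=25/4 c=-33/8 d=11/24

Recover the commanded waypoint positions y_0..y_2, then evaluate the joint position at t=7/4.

y_0=-5 y_1=4 y_2=-2
S(7/4) = 3359/512

y_0 = S_0(0) = a_0 = -5
y_1 = S_1(0) = a_1 = 4
y_2 = S_1(3) = -2
t_q=7/4 is in segment 1 (τ=3/4); S_1(τ)=3359/512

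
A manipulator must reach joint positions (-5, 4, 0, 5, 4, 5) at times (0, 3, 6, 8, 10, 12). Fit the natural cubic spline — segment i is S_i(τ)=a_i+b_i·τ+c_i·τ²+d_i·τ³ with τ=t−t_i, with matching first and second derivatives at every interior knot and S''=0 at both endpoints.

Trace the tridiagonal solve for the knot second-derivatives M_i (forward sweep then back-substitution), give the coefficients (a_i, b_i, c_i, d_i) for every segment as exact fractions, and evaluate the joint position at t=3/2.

  seg 0: a=-5 b=14375/3138 c=0 d=-4961/28242
  seg 1: a=4 b=-254/1569 c=-4961/3138 d=11207/28242
  seg 2: a=0 b=3347/3138 c=1041/523 d=-3997/6276
  seg 3: a=5 b=4349/3138 c=-1915/1046 d=1393/3138
  seg 4: a=4 b=-1915/3138 c=871/1046 d=-871/6276
S(3/2) = 10699/8368

Δ: Δ0=3, Δ1=-4/3, Δ2=5/2, Δ3=-1/2, Δ4=1/2
row 1: diag=12, rhs=-26; c'=1/4, d'=-13/6
row 2: denom=10−3·1/4=37/4; d'=(23−3·-13/6)/(37/4)=118/37
row 3: denom=8−2·8/37=280/37; d'=(-18−2·118/37)/(280/37)=-451/140
row 4: denom=8−2·37/140=523/70; d'=(6−2·-451/140)/(523/70)=871/523
back: M4=871/523
back: M3=-451/140−37/140·871/523=-1915/523
back: M2=118/37−8/37·-1915/523=2082/523
back: M1=-13/6−1/4·2082/523=-4961/1569
M: M0=0, M1=-4961/1569, M2=2082/523, M3=-1915/523, M4=871/523, M5=0
seg 0: a=-5, c=M0/2=0, d=(M1−M0)/(6·3)=-4961/28242, b=Δ0−h0·(2M0+M1)/6=14375/3138
seg 1: a=4, c=M1/2=-4961/3138, d=(M2−M1)/(6·3)=11207/28242, b=Δ1−h1·(2M1+M2)/6=-254/1569
seg 2: a=0, c=M2/2=1041/523, d=(M3−M2)/(6·2)=-3997/6276, b=Δ2−h2·(2M2+M3)/6=3347/3138
seg 3: a=5, c=M3/2=-1915/1046, d=(M4−M3)/(6·2)=1393/3138, b=Δ3−h3·(2M3+M4)/6=4349/3138
seg 4: a=4, c=M4/2=871/1046, d=(M5−M4)/(6·2)=-871/6276, b=Δ4−h4·(2M4+M5)/6=-1915/3138
t_q=3/2 → seg 0, τ=3/2; S=-5+14375/3138·τ+0·τ²+-4961/28242·τ³=10699/8368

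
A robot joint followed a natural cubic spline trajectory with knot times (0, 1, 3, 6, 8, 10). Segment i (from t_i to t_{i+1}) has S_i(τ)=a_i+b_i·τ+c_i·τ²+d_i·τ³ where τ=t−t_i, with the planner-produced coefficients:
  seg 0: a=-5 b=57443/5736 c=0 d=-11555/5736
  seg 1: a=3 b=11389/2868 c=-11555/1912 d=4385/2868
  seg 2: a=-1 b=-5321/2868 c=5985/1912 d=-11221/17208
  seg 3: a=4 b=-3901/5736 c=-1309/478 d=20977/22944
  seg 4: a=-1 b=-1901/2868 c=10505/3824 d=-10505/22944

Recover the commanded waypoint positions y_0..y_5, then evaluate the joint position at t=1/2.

y_0=-5 y_1=3 y_2=-1 y_3=4 y_4=-1 y_5=5
S(1/2) = -3741/15296

y_0 = S_0(0) = a_0 = -5
y_1 = S_1(0) = a_1 = 3
y_2 = S_2(0) = a_2 = -1
y_3 = S_3(0) = a_3 = 4
y_4 = S_4(0) = a_4 = -1
y_5 = S_4(2) = 5
t_q=1/2 is in segment 0 (τ=1/2); S_0(τ)=-3741/15296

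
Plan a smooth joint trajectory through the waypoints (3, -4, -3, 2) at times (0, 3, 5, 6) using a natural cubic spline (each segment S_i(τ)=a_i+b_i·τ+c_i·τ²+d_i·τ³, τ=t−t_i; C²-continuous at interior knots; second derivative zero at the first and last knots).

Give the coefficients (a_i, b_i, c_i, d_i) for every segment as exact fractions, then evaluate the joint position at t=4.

Δ: Δ0=-7/3, Δ1=1/2, Δ2=5
row 1: diag=10, rhs=17; c'=1/5, d'=17/10
row 2: denom=6−2·1/5=28/5; d'=(27−2·17/10)/(28/5)=59/14
back: M2=59/14
back: M1=17/10−1/5·59/14=6/7
M: M0=0, M1=6/7, M2=59/14, M3=0
seg 0: a=3, c=M0/2=0, d=(M1−M0)/(6·3)=1/21, b=Δ0−h0·(2M0+M1)/6=-58/21
seg 1: a=-4, c=M1/2=3/7, d=(M2−M1)/(6·2)=47/168, b=Δ1−h1·(2M1+M2)/6=-31/21
seg 2: a=-3, c=M2/2=59/28, d=(M3−M2)/(6·1)=-59/84, b=Δ2−h2·(2M2+M3)/6=151/42
t_q=4 → seg 1, τ=1; S=-4+-31/21·τ+3/7·τ²+47/168·τ³=-267/56

  seg 0: a=3 b=-58/21 c=0 d=1/21
  seg 1: a=-4 b=-31/21 c=3/7 d=47/168
  seg 2: a=-3 b=151/42 c=59/28 d=-59/84
S(4) = -267/56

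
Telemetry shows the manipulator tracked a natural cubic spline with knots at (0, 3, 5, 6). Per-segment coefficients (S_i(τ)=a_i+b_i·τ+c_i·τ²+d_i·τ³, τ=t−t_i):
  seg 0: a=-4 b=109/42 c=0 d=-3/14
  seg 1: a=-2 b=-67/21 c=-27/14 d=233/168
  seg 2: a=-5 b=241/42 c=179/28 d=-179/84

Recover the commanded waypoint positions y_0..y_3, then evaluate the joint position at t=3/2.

y_0 = S_0(0) = a_0 = -4
y_1 = S_1(0) = a_1 = -2
y_2 = S_2(0) = a_2 = -5
y_3 = S_2(1) = 5
t_q=3/2 is in segment 0 (τ=3/2); S_0(τ)=-93/112

y_0=-4 y_1=-2 y_2=-5 y_3=5
S(3/2) = -93/112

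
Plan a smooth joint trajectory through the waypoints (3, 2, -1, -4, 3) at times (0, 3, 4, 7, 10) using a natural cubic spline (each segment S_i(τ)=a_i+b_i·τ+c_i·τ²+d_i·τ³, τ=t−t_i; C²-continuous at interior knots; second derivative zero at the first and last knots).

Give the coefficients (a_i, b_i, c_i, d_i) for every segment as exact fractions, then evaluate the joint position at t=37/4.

Δ: Δ0=-1/3, Δ1=-3, Δ2=-1, Δ3=7/3
row 1: diag=8, rhs=-16; c'=1/8, d'=-2
row 2: denom=8−1·1/8=63/8; d'=(12−1·-2)/(63/8)=16/9
row 3: denom=12−3·8/21=76/7; d'=(20−3·16/9)/(76/7)=77/57
back: M3=77/57
back: M2=16/9−8/21·77/57=24/19
back: M1=-2−1/8·24/19=-41/19
M: M0=0, M1=-41/19, M2=24/19, M3=77/57, M4=0
seg 0: a=3, c=M0/2=0, d=(M1−M0)/(6·3)=-41/342, b=Δ0−h0·(2M0+M1)/6=85/114
seg 1: a=2, c=M1/2=-41/38, d=(M2−M1)/(6·1)=65/114, b=Δ1−h1·(2M1+M2)/6=-142/57
seg 2: a=-1, c=M2/2=12/19, d=(M3−M2)/(6·3)=5/1026, b=Δ2−h2·(2M2+M3)/6=-335/114
seg 3: a=-4, c=M3/2=77/114, d=(M4−M3)/(6·3)=-77/1026, b=Δ3−h3·(2M3+M4)/6=56/57
t_q=37/4 → seg 3, τ=9/4; S=-4+56/57·τ+77/114·τ²+-77/1026·τ³=1885/2432

  seg 0: a=3 b=85/114 c=0 d=-41/342
  seg 1: a=2 b=-142/57 c=-41/38 d=65/114
  seg 2: a=-1 b=-335/114 c=12/19 d=5/1026
  seg 3: a=-4 b=56/57 c=77/114 d=-77/1026
S(37/4) = 1885/2432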